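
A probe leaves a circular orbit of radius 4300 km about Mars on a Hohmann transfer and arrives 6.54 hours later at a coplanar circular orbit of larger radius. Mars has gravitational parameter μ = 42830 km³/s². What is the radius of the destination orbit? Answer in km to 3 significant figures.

Transfer time t = 6.54 hours = 23544 s, and t = π√(a_t³/μ).
So a_t = (μ t²/π²)^(1/3) = (42830 × (23544)² / π²)^(1/3) = 13399 km.
Since a_t = (r₁ + r₂)/2, r₂ = 2a_t − r₁ = 2×13399 − 4300 = 22498 km.

r₂ = 22500 km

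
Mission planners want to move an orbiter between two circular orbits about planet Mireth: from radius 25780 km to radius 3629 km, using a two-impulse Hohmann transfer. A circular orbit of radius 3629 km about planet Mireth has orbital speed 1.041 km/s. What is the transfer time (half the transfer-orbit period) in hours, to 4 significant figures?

t = 24.81 hours

From the circular-orbit relation v² = μ/r at r = 3629 km: μ = v²r = (1.041)² × 3629 = 3932.68 km³/s².
Semi-major axis of the transfer orbit: a_t = (25780 + 3629)/2 = 14704.5 km.
Half the transfer-orbit period gives t = π√(a_t³/μ) = 89330 s.
Converting: 89330 s ÷ 3600 s/hour = 24.81 hours.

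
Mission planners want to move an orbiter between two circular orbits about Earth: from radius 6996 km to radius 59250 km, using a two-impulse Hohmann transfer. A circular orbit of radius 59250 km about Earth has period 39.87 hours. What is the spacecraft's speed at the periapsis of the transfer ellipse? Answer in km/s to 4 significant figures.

v = 10.10 km/s

From Kepler's third law T² = 4π²r³/μ at r = 59250 km, T = 39.87 hours = 39.87 × 3600 s = 1.43532×10^5 s: μ = 4π²r³/T² = 3.98591×10^5 km³/s².
The Hohmann ellipse has a_t = (r₁ + r₂)/2 = 33123 km.
The periapsis of the transfer ellipse is at r = 6996 km.
From the vis-viva equation, v = √[μ(2/r − 1/a_t)] = 10.10 km/s.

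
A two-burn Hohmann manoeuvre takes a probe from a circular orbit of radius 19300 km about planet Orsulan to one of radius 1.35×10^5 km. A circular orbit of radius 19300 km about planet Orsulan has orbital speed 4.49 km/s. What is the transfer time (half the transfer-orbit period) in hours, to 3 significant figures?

From the circular-orbit relation v² = μ/r at r = 19300 km: μ = v²r = (4.49)² × 19300 = 3.89090×10^5 km³/s².
Transfer-ellipse semi-major axis a_t = (r₁ + r₂)/2 = (19300 + 1.350×10^5)/2 = 77150 km.
Transfer time t = π√(a_t³/μ) = π√((77150)³ / 3.89090×10^5) = 1.079×10^5 s.
Converting: 1.079×10^5 s ÷ 3600 s/hour = 30.0 hours.

t = 30.0 hours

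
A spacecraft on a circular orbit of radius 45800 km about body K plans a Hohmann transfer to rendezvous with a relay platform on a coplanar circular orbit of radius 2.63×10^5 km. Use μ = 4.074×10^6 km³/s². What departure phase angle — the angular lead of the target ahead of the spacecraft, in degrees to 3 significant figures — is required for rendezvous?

Transfer-ellipse semi-major axis a_t = (r₁ + r₂)/2 = (45800 + 2.630×10^5)/2 = 1.544×10^5 km.
The half-period of the transfer ellipse is t = π√(a_t³/μ) = 94430.1 s.
The target's mean motion on its circular orbit is ω₂ = √(μ/r₂³) = 1.49650×10^-5 rad/s.
Angle swept by the target during transfer: ω₂·t = 1.41315 rad = 80.97°.
Arrival is 180° from departure on the ellipse, so φ = 180° − 80.97° = 99.0°.

φ = 99.0°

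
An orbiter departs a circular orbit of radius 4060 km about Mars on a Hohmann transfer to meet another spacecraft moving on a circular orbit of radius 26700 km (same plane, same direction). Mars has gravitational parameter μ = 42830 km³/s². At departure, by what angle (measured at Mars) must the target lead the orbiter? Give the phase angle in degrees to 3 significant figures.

Transfer-ellipse semi-major axis a_t = (r₁ + r₂)/2 = (4060 + 26700)/2 = 15380 km.
Transfer time t = π√(a_t³/μ) = 28954 s.
Target angular speed ω₂ = √(μ/r₂³) = 4.7436×10^-5 rad/s.
Angle swept by the target during transfer: ω₂·t = 1.37346 rad = 78.69°.
The orbiter traverses 180° on the transfer ellipse, so the target must lead by 180° − 78.69° = 101°.

φ = 101°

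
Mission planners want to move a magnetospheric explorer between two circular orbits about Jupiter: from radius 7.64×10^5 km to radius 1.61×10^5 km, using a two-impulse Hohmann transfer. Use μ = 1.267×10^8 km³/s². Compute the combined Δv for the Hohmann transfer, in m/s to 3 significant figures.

Transfer-ellipse semi-major axis a_t = (r₁ + r₂)/2 = (7.640×10^5 + 1.610×10^5)/2 = 4.625×10^5 km.
At r₁ the circular-orbit speed is v₁ = √(μ/r₁) = 12.878 km/s.
Transfer-orbit speed at r₁ (vis-viva): v_a = √[μ(2/r₁ − 1/a_t)] = 7.5980 km/s.
First burn Δv₁ = |v_a − v₁| = 5.280 km/s.
Circular speed at r₂: v₂ = √(μ/r₂) = 28.053 km/s.
Transfer-orbit speed at r₂: v_p = √[μ(2/r₂ − 1/a_t)] = 36.055 km/s.
Second burn Δv₂ = |v₂ − v_p| = 8.002 km/s.
Δv = Δv₁ + Δv₂ = 5.280 + 8.002 = 13.28 km/s.

Δv = 13300 m/s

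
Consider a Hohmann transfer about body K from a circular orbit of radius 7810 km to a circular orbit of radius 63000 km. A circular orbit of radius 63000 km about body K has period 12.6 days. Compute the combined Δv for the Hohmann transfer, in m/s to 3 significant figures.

Δv = 538 m/s

From Kepler's third law T² = 4π²r³/μ at r = 63000 km, T = 12.6 days = 12.6 × 86400 s = 1.08864×10^6 s: μ = 4π²r³/T² = 8329.38 km³/s².
The Hohmann ellipse has a_t = (r₁ + r₂)/2 = 35405 km.
At r₁ the circular-orbit speed is v₁ = √(μ/r₁) = 1.0327 km/s.
On the transfer ellipse at r₁, v² = μ(2/r − 1/a) gives v_p = √[μ(2/r₁ − 1/a_t)] = 1.3776 km/s.
First burn Δv₁ = |v_p − v₁| = 0.3449 km/s.
Circular speed at r₂: v₂ = √(μ/r₂) = 0.3636 km/s.
Transfer-orbit speed at r₂: v_a = √[μ(2/r₂ − 1/a_t)] = 0.1708 km/s.
Second burn Δv₂ = |v₂ − v_a| = 0.1928 km/s.
Total Δv = Δv₁ + Δv₂ = 0.5377 km/s.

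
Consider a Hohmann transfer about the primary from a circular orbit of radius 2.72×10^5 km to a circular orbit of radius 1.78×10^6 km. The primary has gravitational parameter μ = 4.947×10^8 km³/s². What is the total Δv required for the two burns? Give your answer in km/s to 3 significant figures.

Semi-major axis of the transfer orbit: a_t = (2.720×10^5 + 1.780×10^6)/2 = 1.026×10^6 km.
At r₁ the circular-orbit speed is v₁ = √(μ/r₁) = 42.6468 km/s.
On the transfer ellipse at r₁, v² = μ(2/r − 1/a) gives v_p = √[μ(2/r₁ − 1/a_t)] = 56.1724 km/s.
First burn Δv₁ = |v_p − v₁| = 13.526 km/s.
Circular speed at r₂: v₂ = √(μ/r₂) = 16.67097 km/s.
Transfer-orbit speed at r₂: v_a = √[μ(2/r₂ − 1/a_t)] = 8.583645 km/s.
Second burn Δv₂ = |v₂ − v_a| = 8.0873 km/s.
Total Δv = Δv₁ + Δv₂ = 21.61 km/s.

Δv = 21.6 km/s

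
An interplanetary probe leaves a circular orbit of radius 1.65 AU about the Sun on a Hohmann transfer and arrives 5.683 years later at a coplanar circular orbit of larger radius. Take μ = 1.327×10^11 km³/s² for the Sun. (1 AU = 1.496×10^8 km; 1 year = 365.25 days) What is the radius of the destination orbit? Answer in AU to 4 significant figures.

In km: r₁ = 1.65 × 1.496×10^8 = 2.4684×10^8 km.
Transfer time t = 5.683 years × 365.25 × 86400 s = 1.793418408×10^8 s, and t = π√(a_t³/μ).
So a_t = (μ t²/π²)^(1/3) = (1.327×10^11 × (1.793418408×10^8)² / π²)^(1/3) = 7.5621×10^8 km.
Since a_t = (r₁ + r₂)/2, r₂ = 2a_t − r₁ = 2×7.5621×10^8 − 2.4684×10^8 = 1.26558×10^9 km.
In AU: r₂ = 1.26558×10^9 / 1.496×10^8 = 8.460 AU.

r₂ = 8.460 AU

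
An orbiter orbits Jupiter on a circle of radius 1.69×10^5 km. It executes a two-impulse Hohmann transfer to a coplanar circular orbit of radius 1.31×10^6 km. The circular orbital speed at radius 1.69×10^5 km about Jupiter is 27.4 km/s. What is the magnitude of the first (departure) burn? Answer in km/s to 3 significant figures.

Δv₁ = 9.07 km/s

From the circular-orbit relation v² = μ/r at r = 1.69×10^5 km: μ = v²r = (27.4)² × 1.69×10^5 = 1.26878×10^8 km³/s².
Semi-major axis of the transfer orbit: a_t = (1.690×10^5 + 1.310×10^6)/2 = 7.395×10^5 km.
Circular speed at r = 1.690×10^5 km: v_c = √(μ/r) = 27.400 km/s.
Transfer-orbit speed at the same r (vis-viva, a = a_t): v_t = √[μ(2/r − 1/a_t)] = 36.468 km/s.
Δv₁ = |v_t − v_c| = |36.468 − 27.400| = 9.068 km/s.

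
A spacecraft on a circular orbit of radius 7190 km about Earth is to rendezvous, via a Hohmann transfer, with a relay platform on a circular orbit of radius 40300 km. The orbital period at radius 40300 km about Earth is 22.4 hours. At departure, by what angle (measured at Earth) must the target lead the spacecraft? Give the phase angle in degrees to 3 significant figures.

From Kepler's third law T² = 4π²r³/μ at r = 40300 km, T = 22.4 hours = 22.4 × 3600 s = 80640 s: μ = 4π²r³/T² = 3.97351×10^5 km³/s².
Transfer-ellipse semi-major axis a_t = (r₁ + r₂)/2 = (7190 + 40300)/2 = 23745 km.
The half-period of the transfer ellipse is t = π√(a_t³/μ) = 18236 s.
Target angular speed ω₂ = √(μ/r₂³) = 7.7916×10^-5 rad/s.
Angle swept by the target during transfer: ω₂·t = 1.4209 rad = 81.41°.
Arrival is 180° from departure on the ellipse, so φ = 180° − 81.41° = 98.6°.

φ = 98.6°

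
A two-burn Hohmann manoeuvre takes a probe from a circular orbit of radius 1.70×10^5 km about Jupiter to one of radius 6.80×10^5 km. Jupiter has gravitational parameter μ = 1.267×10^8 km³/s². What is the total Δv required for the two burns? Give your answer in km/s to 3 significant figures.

Transfer-ellipse semi-major axis a_t = (r₁ + r₂)/2 = (1.700×10^5 + 6.800×10^5)/2 = 4.250×10^5 km.
At r₁ the circular-orbit speed is v₁ = √(μ/r₁) = 27.300 km/s.
On the transfer ellipse at r₁, vis-viva equation gives v_p = √[μ(2/r₁ − 1/a_t)] = 34.532 km/s.
First burn Δv₁ = |v_p − v₁| = 7.232 km/s.
Circular speed at r₂: v₂ = √(μ/r₂) = 13.65 km/s.
Transfer-orbit speed at r₂: v_a = √[μ(2/r₂ − 1/a_t)] = 8.633 km/s.
Second burn Δv₂ = |v₂ − v_a| = 5.017 km/s.
Δv = Δv₁ + Δv₂ = 7.232 + 5.017 = 12.25 km/s.

Δv = 12.2 km/s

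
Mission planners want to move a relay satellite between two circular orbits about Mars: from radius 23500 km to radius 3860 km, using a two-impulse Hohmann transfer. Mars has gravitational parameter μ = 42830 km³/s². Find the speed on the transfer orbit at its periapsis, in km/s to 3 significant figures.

The Hohmann ellipse has a_t = (r₁ + r₂)/2 = 13680 km.
At periapsis, r = 3860 km.
Applying v² = μ(2/r − 1/a_t): v = 4.366 km/s.

v = 4.37 km/s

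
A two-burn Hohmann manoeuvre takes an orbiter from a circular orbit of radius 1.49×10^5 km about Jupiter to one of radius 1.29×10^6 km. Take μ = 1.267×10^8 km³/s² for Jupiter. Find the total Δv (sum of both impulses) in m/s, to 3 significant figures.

The Hohmann ellipse has a_t = (r₁ + r₂)/2 = 7.195×10^5 km.
At r₁ the circular-orbit speed is v₁ = √(μ/r₁) = 29.161 km/s.
Transfer-orbit speed at r₁ (vis-viva equation): v_p = √[μ(2/r₁ − 1/a_t)] = 39.046 km/s.
First burn Δv₁ = |v_p − v₁| = 9.885 km/s.
At r₂, v₂ = √(μ/r₂) = 9.9105 km/s.
Transfer-orbit speed at r₂: v_a = √[μ(2/r₂ − 1/a_t)] = 4.5099 km/s.
Second burn Δv₂ = |v₂ − v_a| = 5.401 km/s.
Total Δv = Δv₁ + Δv₂ = 15.29 km/s.

Δv = 15300 m/s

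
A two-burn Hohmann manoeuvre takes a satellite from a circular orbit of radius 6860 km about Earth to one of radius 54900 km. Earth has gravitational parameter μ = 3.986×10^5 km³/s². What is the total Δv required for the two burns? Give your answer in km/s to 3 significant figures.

Δv = 3.97 km/s

Semi-major axis of the transfer orbit: a_t = (6860 + 54900)/2 = 30880 km.
Circular speed at r₁: v₁ = √(μ/r₁) = √(3.986×10^5/6860) = 7.6227 km/s.
Transfer-orbit speed at r₁ (v² = μ(2/r − 1/a)): v_p = √[μ(2/r₁ − 1/a_t)] = 10.164 km/s.
First burn Δv₁ = |v_p − v₁| = 2.541 km/s.
Circular speed at r₂: v₂ = √(μ/r₂) = 2.695 km/s.
Transfer-orbit speed at r₂: v_a = √[μ(2/r₂ − 1/a_t)] = 1.270 km/s.
Second burn Δv₂ = |v₂ − v_a| = 1.425 km/s.
Total Δv = Δv₁ + Δv₂ = 3.966 km/s.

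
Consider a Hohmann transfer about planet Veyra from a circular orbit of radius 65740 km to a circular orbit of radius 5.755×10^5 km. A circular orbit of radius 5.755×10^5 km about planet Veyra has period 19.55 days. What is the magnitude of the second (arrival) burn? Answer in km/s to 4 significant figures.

Δv₂ = 1.171 km/s

From Kepler's third law T² = 4π²r³/μ at r = 5.755×10^5 km, T = 19.55 days = 19.55 × 86400 s = 1.68912×10^6 s: μ = 4π²r³/T² = 2.63739×10^6 km³/s².
Semi-major axis of the transfer orbit: a_t = (65740 + 5.755×10^5)/2 = 3.2062×10^5 km.
Circular speed at r = 5.755×10^5 km: v_c = √(μ/r) = 2.1407 km/s.
Transfer-orbit speed at the same r (vis-viva, a = a_t): v_t = √[μ(2/r − 1/a_t)] = 0.96936 km/s.
Δv₂ = |v_t − v_c| = |0.96936 − 2.1407| = 1.171 km/s.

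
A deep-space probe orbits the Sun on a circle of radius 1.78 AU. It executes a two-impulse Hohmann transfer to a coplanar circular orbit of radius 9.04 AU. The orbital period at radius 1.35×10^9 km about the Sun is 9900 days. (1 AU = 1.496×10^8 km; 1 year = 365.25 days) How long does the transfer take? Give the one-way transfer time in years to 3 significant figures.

t = 6.29 years

From Kepler's third law T² = 4π²r³/μ at r = 1.35×10^9 km, T = 9900 days = 9900 × 86400 s = 8.5536×10^8 s: μ = 4π²r³/T² = 1.32759×10^11 km³/s².
In km: r₁ = 1.78 × 1.496×10^8 = 2.66288×10^8 km; r₂ = 9.04 × 1.496×10^8 = 1.352384×10^9 km.
Transfer-ellipse semi-major axis a_t = (r₁ + r₂)/2 = (2.66288×10^8 + 1.352384×10^9)/2 = 8.09336×10^8 km.
Transfer time t = π√(a_t³/μ) = π√((8.09336×10^8)³ / 1.32759×10^11) = 1.985×10^8 s.
Converting: 1.985×10^8 s ÷ 3.15576×10^7 s/year (365.25 × 86400) = 6.29 years.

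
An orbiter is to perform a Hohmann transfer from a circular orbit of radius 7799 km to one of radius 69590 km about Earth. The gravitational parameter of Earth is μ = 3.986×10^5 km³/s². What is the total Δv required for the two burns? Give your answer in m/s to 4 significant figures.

Transfer-ellipse semi-major axis a_t = (r₁ + r₂)/2 = (7799 + 69590)/2 = 38694.5 km.
Circular speed at r₁: v₁ = √(μ/r₁) = √(3.986×10^5/7799) = 7.149 km/s.
Transfer-orbit speed at r₁ (v² = μ(2/r − 1/a)): v_p = √[μ(2/r₁ − 1/a_t)] = 9.587 km/s.
First burn Δv₁ = |v_p − v₁| = 2.438 km/s.
At r₂, v₂ = √(μ/r₂) = 2.393 km/s.
Transfer-orbit speed at r₂: v_a = √[μ(2/r₂ − 1/a_t)] = 1.074 km/s.
Second burn Δv₂ = |v₂ − v_a| = 1.319 km/s.
Δv = Δv₁ + Δv₂ = 2.438 + 1.319 = 3.757 km/s.

Δv = 3757 m/s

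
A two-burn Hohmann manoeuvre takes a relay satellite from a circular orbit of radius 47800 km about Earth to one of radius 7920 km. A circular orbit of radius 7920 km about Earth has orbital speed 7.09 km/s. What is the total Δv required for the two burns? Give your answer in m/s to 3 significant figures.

Δv = 3540 m/s

From the circular-orbit relation v² = μ/r at r = 7920 km: μ = v²r = (7.09)² × 7920 = 3.98123×10^5 km³/s².
Semi-major axis of the transfer orbit: a_t = (47800 + 7920)/2 = 27860 km.
Circular speed at r₁: v₁ = √(μ/r₁) = √(3.98123×10^5/47800) = 2.886 km/s.
Transfer-orbit speed at r₁ (v² = μ(2/r − 1/a)): v_a = √[μ(2/r₁ − 1/a_t)] = 1.539 km/s.
First burn Δv₁ = |v_a − v₁| = 1.347 km/s.
At r₂, v₂ = √(μ/r₂) = 7.090 km/s.
Transfer-orbit speed at r₂: v_p = √[μ(2/r₂ − 1/a_t)] = 9.287 km/s.
Second burn Δv₂ = |v₂ − v_p| = 2.197 km/s.
Total Δv = Δv₁ + Δv₂ = 3.544 km/s.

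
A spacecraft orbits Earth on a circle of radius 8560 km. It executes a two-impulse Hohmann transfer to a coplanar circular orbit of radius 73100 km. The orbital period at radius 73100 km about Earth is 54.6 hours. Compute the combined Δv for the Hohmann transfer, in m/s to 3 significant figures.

Δv = 3580 m/s

From Kepler's third law T² = 4π²r³/μ at r = 73100 km, T = 54.6 hours = 54.6 × 3600 s = 1.9656×10^5 s: μ = 4π²r³/T² = 3.99137×10^5 km³/s².
The Hohmann ellipse has a_t = (r₁ + r₂)/2 = 40830 km.
At r₁ the circular-orbit speed is v₁ = √(μ/r₁) = 6.8285 km/s.
On the transfer ellipse at r₁, v² = μ(2/r − 1/a) gives v_p = √[μ(2/r₁ − 1/a_t)] = 9.1368 km/s.
First burn Δv₁ = |v_p − v₁| = 2.308 km/s.
Circular speed at r₂: v₂ = √(μ/r₂) = 2.337 km/s.
Transfer-orbit speed at r₂: v_a = √[μ(2/r₂ − 1/a_t)] = 1.070 km/s.
Second burn Δv₂ = |v₂ − v_a| = 1.267 km/s.
Total Δv = Δv₁ + Δv₂ = 3.575 km/s.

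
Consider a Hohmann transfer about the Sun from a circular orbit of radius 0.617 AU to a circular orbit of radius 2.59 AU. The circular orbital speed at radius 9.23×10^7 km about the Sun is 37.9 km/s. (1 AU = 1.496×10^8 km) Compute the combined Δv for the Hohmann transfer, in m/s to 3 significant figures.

Δv = 17300 m/s

From the circular-orbit relation v² = μ/r at r = 9.23×10^7 km: μ = v²r = (37.9)² × 9.23×10^7 = 1.32581×10^11 km³/s².
In km: r₁ = 0.617 × 1.496×10^8 = 9.23032×10^7 km; r₂ = 2.59 × 1.496×10^8 = 3.87464×10^8 km.
Semi-major axis of the transfer orbit: a_t = (9.23032×10^7 + 3.87464×10^8)/2 = 2.398836×10^8 km.
Circular speed at r₁: v₁ = √(μ/r₁) = √(1.32581×10^11/9.23032×10^7) = 37.90 km/s.
On the transfer ellipse at r₁, vis-viva gives v_p = √[μ(2/r₁ − 1/a_t)] = 48.17 km/s.
First burn Δv₁ = |v_p − v₁| = 10.27 km/s.
Circular speed at r₂: v₂ = √(μ/r₂) = 18.498 km/s.
Transfer-orbit speed at r₂: v_a = √[μ(2/r₂ − 1/a_t)] = 11.474 km/s.
Second burn Δv₂ = |v₂ − v_a| = 7.024 km/s.
Δv = Δv₁ + Δv₂ = 10.27 + 7.024 = 17.29 km/s.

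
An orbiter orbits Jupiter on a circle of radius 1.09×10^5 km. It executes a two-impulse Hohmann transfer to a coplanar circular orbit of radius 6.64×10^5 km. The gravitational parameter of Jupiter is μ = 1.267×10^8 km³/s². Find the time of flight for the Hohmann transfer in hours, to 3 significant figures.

t = 18.6 hours

The Hohmann ellipse has a_t = (r₁ + r₂)/2 = 3.865×10^5 km.
Transfer time t = π√(a_t³/μ) = π√((3.865×10^5)³ / 1.267×10^8) = 67060 s.
Converting: 67060 s ÷ 3600 s/hour = 18.6 hours.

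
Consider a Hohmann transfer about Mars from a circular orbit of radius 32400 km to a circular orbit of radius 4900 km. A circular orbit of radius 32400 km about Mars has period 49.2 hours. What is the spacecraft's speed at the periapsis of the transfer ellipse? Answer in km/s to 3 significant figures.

From Kepler's third law T² = 4π²r³/μ at r = 32400 km, T = 49.2 hours = 49.2 × 3600 s = 1.7712×10^5 s: μ = 4π²r³/T² = 42801.6 km³/s².
Semi-major axis of the transfer orbit: a_t = (32400 + 4900)/2 = 18650 km.
The periapsis of the transfer ellipse is at r = 4900 km.
Vis-viva: v = √[μ(2/r − 1/a_t)] = √[42801.6 × (2/4900 − 1/18650)] = 3.896 km/s.

v = 3.90 km/s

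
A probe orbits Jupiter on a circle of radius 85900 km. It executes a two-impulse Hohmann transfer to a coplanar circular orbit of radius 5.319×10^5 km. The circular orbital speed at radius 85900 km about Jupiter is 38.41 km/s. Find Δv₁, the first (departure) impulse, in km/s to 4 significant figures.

Δv₁ = 11.99 km/s

From the circular-orbit relation v² = μ/r at r = 85900 km: μ = v²r = (38.41)² × 85900 = 1.26731×10^8 km³/s².
The Hohmann ellipse has a_t = (r₁ + r₂)/2 = 3.089×10^5 km.
Circular speed at r = 85900 km: v_c = √(μ/r) = 38.41 km/s.
Vis-viva on the transfer ellipse at r = 85900 km gives v_t = √[μ(2/r − 1/a_t)] = 50.40 km/s.
Δv₁ = |v_t − v_c| = |50.40 − 38.41| = 11.99 km/s.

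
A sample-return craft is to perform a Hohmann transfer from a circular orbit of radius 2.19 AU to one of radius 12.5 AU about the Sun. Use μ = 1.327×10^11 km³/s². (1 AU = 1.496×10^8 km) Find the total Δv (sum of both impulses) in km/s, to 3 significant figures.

In km: r₁ = 2.19 × 1.496×10^8 = 3.27624×10^8 km; r₂ = 12.5 × 1.496×10^8 = 1.870×10^9 km.
Transfer-ellipse semi-major axis a_t = (r₁ + r₂)/2 = (3.27624×10^8 + 1.870×10^9)/2 = 1.098812×10^9 km.
At r₁ the circular-orbit speed is v₁ = √(μ/r₁) = 20.126 km/s.
Transfer-orbit speed at r₁ (v² = μ(2/r − 1/a)): v_p = √[μ(2/r₁ − 1/a_t)] = 26.255 km/s.
First burn Δv₁ = |v_p − v₁| = 6.129 km/s.
At r₂, v₂ = √(μ/r₂) = 8.424 km/s.
Transfer-orbit speed at r₂: v_a = √[μ(2/r₂ − 1/a_t)] = 4.600 km/s.
Second burn Δv₂ = |v₂ − v_a| = 3.824 km/s.
Δv = Δv₁ + Δv₂ = 6.129 + 3.824 = 9.953 km/s.

Δv = 9.95 km/s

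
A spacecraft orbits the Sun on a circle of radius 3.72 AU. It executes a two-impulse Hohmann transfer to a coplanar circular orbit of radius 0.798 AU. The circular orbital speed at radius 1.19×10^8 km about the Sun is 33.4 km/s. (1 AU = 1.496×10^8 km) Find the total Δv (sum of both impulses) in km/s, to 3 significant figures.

Δv = 15.7 km/s

From the circular-orbit relation v² = μ/r at r = 1.19×10^8 km: μ = v²r = (33.4)² × 1.19×10^8 = 1.32752×10^11 km³/s².
In km: r₁ = 3.72 × 1.496×10^8 = 5.56512×10^8 km; r₂ = 0.798 × 1.496×10^8 = 1.193808×10^8 km.
The Hohmann ellipse has a_t = (r₁ + r₂)/2 = 3.379464×10^8 km.
Circular speed at r₁: v₁ = √(μ/r₁) = √(1.32752×10^11/5.56512×10^8) = 15.445 km/s.
Transfer-orbit speed at r₁ (vis-viva): v_a = √[μ(2/r₁ − 1/a_t)] = 9.1796 km/s.
First burn Δv₁ = |v_a − v₁| = 6.265 km/s.
Circular speed at r₂: v₂ = √(μ/r₂) = 33.3467 km/s.
Transfer-orbit speed at r₂: v_p = √[μ(2/r₂ − 1/a_t)] = 42.7923 km/s.
Second burn Δv₂ = |v₂ − v_p| = 9.446 km/s.
Δv = Δv₁ + Δv₂ = 6.265 + 9.446 = 15.71 km/s.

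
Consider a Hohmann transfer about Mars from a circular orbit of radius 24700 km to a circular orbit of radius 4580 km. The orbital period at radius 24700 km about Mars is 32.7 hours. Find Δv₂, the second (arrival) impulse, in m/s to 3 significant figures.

From Kepler's third law T² = 4π²r³/μ at r = 24700 km, T = 32.7 hours = 32.7 × 3600 s = 1.1772×10^5 s: μ = 4π²r³/T² = 42928.9 km³/s².
Semi-major axis of the transfer orbit: a_t = (24700 + 4580)/2 = 14640 km.
Circular speed at r = 4580 km: v_c = √(μ/r) = 3.0616 km/s.
Vis-viva on the transfer ellipse at r = 4580 km gives v_t = √[μ(2/r − 1/a_t)] = 3.9767 km/s.
Δv₂ = |v_t − v_c| = |3.9767 − 3.0616| = 0.9151 km/s.

Δv₂ = 915 m/s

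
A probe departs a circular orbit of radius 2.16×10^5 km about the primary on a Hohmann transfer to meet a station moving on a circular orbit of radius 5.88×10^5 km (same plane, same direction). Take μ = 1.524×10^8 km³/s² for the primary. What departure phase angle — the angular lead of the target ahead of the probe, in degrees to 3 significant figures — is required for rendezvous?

The Hohmann ellipse has a_t = (r₁ + r₂)/2 = 4.020×10^5 km.
Transfer time t = π√(a_t³/μ) = 64860 s.
Target angular speed ω₂ = √(μ/r₂³) = 2.738×10^-5 rad/s.
Angle swept by the target during transfer: ω₂·t = 1.776 rad = 101.8°.
The probe traverses 180° on the transfer ellipse, so the target must lead by 180° − 101.8° = 78.2°.

φ = 78.2°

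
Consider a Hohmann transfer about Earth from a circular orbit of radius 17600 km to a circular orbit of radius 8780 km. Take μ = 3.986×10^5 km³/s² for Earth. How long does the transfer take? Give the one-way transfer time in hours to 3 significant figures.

t = 2.09 hours

Transfer-ellipse semi-major axis a_t = (r₁ + r₂)/2 = (17600 + 8780)/2 = 13190 km.
Half the transfer-orbit period gives t = π√(a_t³/μ) = 7538 s.
Converting: 7538 s ÷ 3600 s/hour = 2.09 hours.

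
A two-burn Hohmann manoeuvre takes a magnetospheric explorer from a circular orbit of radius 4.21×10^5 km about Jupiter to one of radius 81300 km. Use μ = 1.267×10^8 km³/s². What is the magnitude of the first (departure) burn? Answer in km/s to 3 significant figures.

Δv₁ = 7.48 km/s

The Hohmann ellipse has a_t = (r₁ + r₂)/2 = 2.5115×10^5 km.
On the circular orbit at r = 4.210×10^5 km, v_c = √(μ/r) = 17.348 km/s.
Vis-viva on the transfer ellipse at r = 4.210×10^5 km gives v_t = √[μ(2/r − 1/a_t)] = 9.8702 km/s.
Δv₁ = |v_t − v_c| = |9.8702 − 17.348| = 7.478 km/s.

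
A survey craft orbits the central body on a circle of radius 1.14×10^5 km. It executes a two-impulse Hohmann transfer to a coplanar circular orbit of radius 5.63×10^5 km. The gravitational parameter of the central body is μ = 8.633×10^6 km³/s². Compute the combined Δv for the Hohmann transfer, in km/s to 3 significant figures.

Transfer-ellipse semi-major axis a_t = (r₁ + r₂)/2 = (1.140×10^5 + 5.630×10^5)/2 = 3.385×10^5 km.
At r₁ the circular-orbit speed is v₁ = √(μ/r₁) = 8.7022 km/s.
On the transfer ellipse at r₁, vis-viva equation gives v_p = √[μ(2/r₁ − 1/a_t)] = 11.223 km/s.
First burn Δv₁ = |v_p − v₁| = 2.521 km/s.
Circular speed at r₂: v₂ = √(μ/r₂) = 3.9159 km/s.
Transfer-orbit speed at r₂: v_a = √[μ(2/r₂ − 1/a_t)] = 2.2725 km/s.
Second burn Δv₂ = |v₂ − v_a| = 1.643 km/s.
Δv = Δv₁ + Δv₂ = 2.521 + 1.643 = 4.164 km/s.

Δv = 4.16 km/s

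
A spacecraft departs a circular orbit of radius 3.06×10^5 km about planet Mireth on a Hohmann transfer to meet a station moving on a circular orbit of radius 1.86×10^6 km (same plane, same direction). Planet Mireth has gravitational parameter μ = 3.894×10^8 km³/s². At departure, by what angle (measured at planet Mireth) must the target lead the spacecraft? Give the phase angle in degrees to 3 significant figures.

Transfer-ellipse semi-major axis a_t = (r₁ + r₂)/2 = (3.060×10^5 + 1.860×10^6)/2 = 1.083×10^6 km.
Transfer time t = π√(a_t³/μ) = 1.7943×10^5 s.
The target's mean motion on its circular orbit is ω₂ = √(μ/r₂³) = 7.7791×10^-6 rad/s.
Angle swept by the target during transfer: ω₂·t = 1.3958 rad = 79.97°.
Arrival is 180° from departure on the ellipse, so φ = 180° − 79.97° = 100°.

φ = 100°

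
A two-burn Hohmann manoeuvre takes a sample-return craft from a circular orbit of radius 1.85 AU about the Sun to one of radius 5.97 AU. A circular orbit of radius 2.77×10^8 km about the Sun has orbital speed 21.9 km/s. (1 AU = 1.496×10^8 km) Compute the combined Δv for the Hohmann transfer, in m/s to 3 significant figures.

Δv = 8970 m/s

From the circular-orbit relation v² = μ/r at r = 2.77×10^8 km: μ = v²r = (21.9)² × 2.77×10^8 = 1.32852×10^11 km³/s².
In km: r₁ = 1.85 × 1.496×10^8 = 2.7676×10^8 km; r₂ = 5.97 × 1.496×10^8 = 8.93112×10^8 km.
Transfer-ellipse semi-major axis a_t = (r₁ + r₂)/2 = (2.7676×10^8 + 8.93112×10^8)/2 = 5.84936×10^8 km.
Circular speed at r₁: v₁ = √(μ/r₁) = √(1.32852×10^11/2.7676×10^8) = 21.9095 km/s.
On the transfer ellipse at r₁, vis-viva gives v_p = √[μ(2/r₁ − 1/a_t)] = 27.0727 km/s.
First burn Δv₁ = |v_p − v₁| = 5.163 km/s.
Circular speed at r₂: v₂ = √(μ/r₂) = 12.196 km/s.
Transfer-orbit speed at r₂: v_a = √[μ(2/r₂ − 1/a_t)] = 8.3894 km/s.
Second burn Δv₂ = |v₂ − v_a| = 3.807 km/s.
Total Δv = Δv₁ + Δv₂ = 8.970 km/s.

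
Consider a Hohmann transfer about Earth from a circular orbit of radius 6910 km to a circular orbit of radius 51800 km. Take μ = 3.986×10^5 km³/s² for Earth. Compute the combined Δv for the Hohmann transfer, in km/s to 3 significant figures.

The Hohmann ellipse has a_t = (r₁ + r₂)/2 = 29355 km.
Circular speed at r₁: v₁ = √(μ/r₁) = √(3.986×10^5/6910) = 7.5950 km/s.
Transfer-orbit speed at r₁ (vis-viva equation): v_p = √[μ(2/r₁ − 1/a_t)] = 10.089 km/s.
First burn Δv₁ = |v_p − v₁| = 2.494 km/s.
Circular speed at r₂: v₂ = √(μ/r₂) = 2.774 km/s.
Transfer-orbit speed at r₂: v_a = √[μ(2/r₂ − 1/a_t)] = 1.346 km/s.
Second burn Δv₂ = |v₂ − v_a| = 1.428 km/s.
Total Δv = Δv₁ + Δv₂ = 3.922 km/s.

Δv = 3.92 km/s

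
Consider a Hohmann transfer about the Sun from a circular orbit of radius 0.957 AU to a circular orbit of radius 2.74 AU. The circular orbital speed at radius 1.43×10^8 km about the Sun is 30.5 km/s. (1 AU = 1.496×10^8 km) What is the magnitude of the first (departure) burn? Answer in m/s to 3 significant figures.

From the circular-orbit relation v² = μ/r at r = 1.43×10^8 km: μ = v²r = (30.5)² × 1.43×10^8 = 1.33026×10^11 km³/s².
In km: r₁ = 0.957 × 1.496×10^8 = 1.431672×10^8 km; r₂ = 2.74 × 1.496×10^8 = 4.09904×10^8 km.
Transfer-ellipse semi-major axis a_t = (r₁ + r₂)/2 = (1.431672×10^8 + 4.09904×10^8)/2 = 2.765356×10^8 km.
Circular speed at r = 1.431672×10^8 km: v_c = √(μ/r) = 30.48 km/s.
Transfer-orbit speed at the same r (vis-viva, a = a_t): v_t = √[μ(2/r − 1/a_t)] = 37.11 km/s.
Δv₁ = |v_t − v_c| = |37.11 − 30.48| = 6.630 km/s.

Δv₁ = 6630 m/s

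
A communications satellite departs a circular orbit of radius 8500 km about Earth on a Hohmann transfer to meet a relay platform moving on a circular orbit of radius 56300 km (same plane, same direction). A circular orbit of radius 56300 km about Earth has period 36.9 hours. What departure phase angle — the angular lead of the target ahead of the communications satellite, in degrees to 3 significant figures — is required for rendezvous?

From Kepler's third law T² = 4π²r³/μ at r = 56300 km, T = 36.9 hours = 36.9 × 3600 s = 1.3284×10^5 s: μ = 4π²r³/T² = 3.99234×10^5 km³/s².
Transfer-ellipse semi-major axis a_t = (r₁ + r₂)/2 = (8500 + 56300)/2 = 32400 km.
The half-period of the transfer ellipse is t = π√(a_t³/μ) = 28997 s.
Target angular speed ω₂ = √(μ/r₂³) = 4.7299×10^-5 rad/s.
Angle swept by the target during transfer: ω₂·t = 1.3715 rad = 78.58°.
Arrival is 180° from departure on the ellipse, so φ = 180° − 78.58° = 101°.

φ = 101°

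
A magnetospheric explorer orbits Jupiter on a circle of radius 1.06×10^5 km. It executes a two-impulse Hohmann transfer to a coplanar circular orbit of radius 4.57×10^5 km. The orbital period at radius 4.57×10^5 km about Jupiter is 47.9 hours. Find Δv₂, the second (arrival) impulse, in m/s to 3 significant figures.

Δv₂ = 6430 m/s

From Kepler's third law T² = 4π²r³/μ at r = 4.57×10^5 km, T = 47.9 hours = 47.9 × 3600 s = 1.7244×10^5 s: μ = 4π²r³/T² = 1.26716×10^8 km³/s².
The Hohmann ellipse has a_t = (r₁ + r₂)/2 = 2.815×10^5 km.
On the circular orbit at r = 4.570×10^5 km, v_c = √(μ/r) = 16.652 km/s.
Transfer-orbit speed at the same r (vis-viva, a = a_t): v_t = √[μ(2/r − 1/a_t)] = 10.218 km/s.
Δv₂ = |v_t − v_c| = |10.218 − 16.652| = 6.434 km/s.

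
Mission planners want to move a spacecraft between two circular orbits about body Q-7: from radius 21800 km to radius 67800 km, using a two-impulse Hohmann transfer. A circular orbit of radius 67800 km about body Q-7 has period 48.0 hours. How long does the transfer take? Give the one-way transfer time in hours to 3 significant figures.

From Kepler's third law T² = 4π²r³/μ at r = 67800 km, T = 48.0 hours = 48.0 × 3600 s = 1.728×10^5 s: μ = 4π²r³/T² = 4.12061×10^5 km³/s².
The Hohmann ellipse has a_t = (r₁ + r₂)/2 = 44800 km.
By Kepler's third law the transfer-orbit period is T = 2π√(a_t³/μ), so t = T/2 = 46410 s.
Converting: 46410 s ÷ 3600 s/hour = 12.9 hours.

t = 12.9 hours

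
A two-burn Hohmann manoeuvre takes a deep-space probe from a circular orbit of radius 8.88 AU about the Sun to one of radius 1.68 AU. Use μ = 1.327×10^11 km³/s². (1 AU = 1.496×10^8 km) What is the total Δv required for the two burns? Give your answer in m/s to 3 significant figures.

Δv = 11200 m/s

In km: r₁ = 8.88 × 1.496×10^8 = 1.328448×10^9 km; r₂ = 1.68 × 1.496×10^8 = 2.51328×10^8 km.
The Hohmann ellipse has a_t = (r₁ + r₂)/2 = 7.89888×10^8 km.
At r₁ the circular-orbit speed is v₁ = √(μ/r₁) = 9.995 km/s.
On the transfer ellipse at r₁, vis-viva equation gives v_a = √[μ(2/r₁ − 1/a_t)] = 5.638 km/s.
First burn Δv₁ = |v_a − v₁| = 4.357 km/s.
Circular speed at r₂: v₂ = √(μ/r₂) = 22.978 km/s.
Transfer-orbit speed at r₂: v_p = √[μ(2/r₂ − 1/a_t)] = 29.799 km/s.
Second burn Δv₂ = |v₂ − v_p| = 6.821 km/s.
Total Δv = Δv₁ + Δv₂ = 11.18 km/s.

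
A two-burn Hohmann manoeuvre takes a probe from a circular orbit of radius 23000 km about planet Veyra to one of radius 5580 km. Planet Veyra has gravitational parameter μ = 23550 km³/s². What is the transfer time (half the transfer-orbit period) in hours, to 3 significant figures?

t = 9.71 hours

Semi-major axis of the transfer orbit: a_t = (23000 + 5580)/2 = 14290 km.
Half the transfer-orbit period gives t = π√(a_t³/μ) = 34970 s.
Converting: 34970 s ÷ 3600 s/hour = 9.71 hours.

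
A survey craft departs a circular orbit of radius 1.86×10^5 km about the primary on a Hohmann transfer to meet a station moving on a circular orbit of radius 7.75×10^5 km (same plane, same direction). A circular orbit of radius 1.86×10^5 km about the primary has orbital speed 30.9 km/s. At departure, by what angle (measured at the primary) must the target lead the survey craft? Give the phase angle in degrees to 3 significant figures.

φ = 92.1°

From the circular-orbit relation v² = μ/r at r = 1.86×10^5 km: μ = v²r = (30.9)² × 1.86×10^5 = 1.77595×10^8 km³/s².
Semi-major axis of the transfer orbit: a_t = (1.860×10^5 + 7.750×10^5)/2 = 4.805×10^5 km.
Transfer time t = π√(a_t³/μ) = 78519 s.
The target's mean motion on its circular orbit is ω₂ = √(μ/r₂³) = 1.9533×10^-5 rad/s.
Angle swept by the target during transfer: ω₂·t = 1.5337 rad = 87.87°.
The survey craft traverses 180° on the transfer ellipse, so the target must lead by 180° − 87.87° = 92.1°.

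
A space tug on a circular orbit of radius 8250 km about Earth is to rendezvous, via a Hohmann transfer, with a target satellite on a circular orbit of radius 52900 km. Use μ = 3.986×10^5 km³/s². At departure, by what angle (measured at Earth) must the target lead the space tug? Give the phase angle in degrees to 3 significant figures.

The Hohmann ellipse has a_t = (r₁ + r₂)/2 = 30575 km.
Transfer time t = π√(a_t³/μ) = 26603 s.
Target angular speed ω₂ = √(μ/r₂³) = 5.1890×10^-5 rad/s.
Angle swept by the target during transfer: ω₂·t = 1.3804 rad = 79.09°.
Arrival is 180° from departure on the ellipse, so φ = 180° − 79.09° = 101°.

φ = 101°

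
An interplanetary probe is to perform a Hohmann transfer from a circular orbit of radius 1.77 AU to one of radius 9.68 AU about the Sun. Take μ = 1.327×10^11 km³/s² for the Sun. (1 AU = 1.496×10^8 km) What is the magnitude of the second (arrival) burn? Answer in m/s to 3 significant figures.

Δv₂ = 4250 m/s

In km: r₁ = 1.77 × 1.496×10^8 = 2.64792×10^8 km; r₂ = 9.68 × 1.496×10^8 = 1.448128×10^9 km.
Semi-major axis of the transfer orbit: a_t = (2.64792×10^8 + 1.448128×10^9)/2 = 8.5646×10^8 km.
Circular speed at r = 1.448128×10^9 km: v_c = √(μ/r) = 9.573 km/s.
Vis-viva on the transfer ellipse at r = 1.448128×10^9 km gives v_t = √[μ(2/r − 1/a_t)] = 5.323 km/s.
Δv₂ = |v_t − v_c| = |5.323 − 9.573| = 4.250 km/s.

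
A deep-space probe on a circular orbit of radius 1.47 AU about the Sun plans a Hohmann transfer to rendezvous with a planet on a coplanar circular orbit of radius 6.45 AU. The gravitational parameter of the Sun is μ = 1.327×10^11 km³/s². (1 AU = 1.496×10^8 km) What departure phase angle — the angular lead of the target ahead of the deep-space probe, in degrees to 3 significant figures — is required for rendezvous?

φ = 93.4°

In km: r₁ = 1.47 × 1.496×10^8 = 2.19912×10^8 km; r₂ = 6.45 × 1.496×10^8 = 9.6492×10^8 km.
Transfer-ellipse semi-major axis a_t = (r₁ + r₂)/2 = (2.19912×10^8 + 9.6492×10^8)/2 = 5.92416×10^8 km.
Transfer time t = π√(a_t³/μ) = 1.24353×10^8 s.
Target angular speed ω₂ = √(μ/r₂³) = 1.21534×10^-8 rad/s.
Angle swept by the target during transfer: ω₂·t = 1.5113 rad = 86.59°.
The deep-space probe traverses 180° on the transfer ellipse, so the target must lead by 180° − 86.59° = 93.4°.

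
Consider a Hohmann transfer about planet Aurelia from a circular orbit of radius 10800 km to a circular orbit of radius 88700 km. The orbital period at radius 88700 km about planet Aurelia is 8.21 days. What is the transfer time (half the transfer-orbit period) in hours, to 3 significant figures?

t = 41.4 hours

From Kepler's third law T² = 4π²r³/μ at r = 88700 km, T = 8.21 days = 8.21 × 86400 s = 7.09344×10^5 s: μ = 4π²r³/T² = 54754.1 km³/s².
The Hohmann ellipse has a_t = (r₁ + r₂)/2 = 49750 km.
Half the transfer-orbit period gives t = π√(a_t³/μ) = 1.490×10^5 s.
Converting: 1.490×10^5 s ÷ 3600 s/hour = 41.4 hours.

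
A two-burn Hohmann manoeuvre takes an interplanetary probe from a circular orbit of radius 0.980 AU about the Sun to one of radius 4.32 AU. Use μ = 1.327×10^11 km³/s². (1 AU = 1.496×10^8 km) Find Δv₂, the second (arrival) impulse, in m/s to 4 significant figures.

In km: r₁ = 0.980 × 1.496×10^8 = 1.46608×10^8 km; r₂ = 4.32 × 1.496×10^8 = 6.46272×10^8 km.
Transfer-ellipse semi-major axis a_t = (r₁ + r₂)/2 = (1.46608×10^8 + 6.46272×10^8)/2 = 3.9644×10^8 km.
Circular speed at r = 6.46272×10^8 km: v_c = √(μ/r) = 14.329 km/s.
Vis-viva on the transfer ellipse at r = 6.46272×10^8 km gives v_t = √[μ(2/r − 1/a_t)] = 8.7140 km/s.
Δv₂ = |v_t − v_c| = |8.7140 − 14.329| = 5.615 km/s.

Δv₂ = 5615 m/s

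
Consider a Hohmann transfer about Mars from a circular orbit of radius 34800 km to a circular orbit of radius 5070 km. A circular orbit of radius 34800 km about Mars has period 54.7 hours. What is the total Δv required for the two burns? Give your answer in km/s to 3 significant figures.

From Kepler's third law T² = 4π²r³/μ at r = 34800 km, T = 54.7 hours = 54.7 × 3600 s = 1.9692×10^5 s: μ = 4π²r³/T² = 42906.0 km³/s².
Semi-major axis of the transfer orbit: a_t = (34800 + 5070)/2 = 19935 km.
At r₁ the circular-orbit speed is v₁ = √(μ/r₁) = 1.1104 km/s.
On the transfer ellipse at r₁, v² = μ(2/r − 1/a) gives v_a = √[μ(2/r₁ − 1/a_t)] = 0.55997 km/s.
First burn Δv₁ = |v_a − v₁| = 0.5504 km/s.
Circular speed at r₂: v₂ = √(μ/r₂) = 2.9091 km/s.
Transfer-orbit speed at r₂: v_p = √[μ(2/r₂ − 1/a_t)] = 3.8436 km/s.
Second burn Δv₂ = |v₂ − v_p| = 0.9345 km/s.
Total Δv = Δv₁ + Δv₂ = 1.485 km/s.

Δv = 1.48 km/s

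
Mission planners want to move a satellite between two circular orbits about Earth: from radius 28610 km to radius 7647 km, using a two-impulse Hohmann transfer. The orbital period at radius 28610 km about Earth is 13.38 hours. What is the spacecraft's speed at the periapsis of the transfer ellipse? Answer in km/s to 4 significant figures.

v = 9.068 km/s

From Kepler's third law T² = 4π²r³/μ at r = 28610 km, T = 13.38 hours = 13.38 × 3600 s = 48168 s: μ = 4π²r³/T² = 3.98470×10^5 km³/s².
Transfer-ellipse semi-major axis a_t = (r₁ + r₂)/2 = (28610 + 7647)/2 = 18128.5 km.
The periapsis of the transfer ellipse is at r = 7647 km.
Applying v² = μ(2/r − 1/a_t): v = 9.068 km/s.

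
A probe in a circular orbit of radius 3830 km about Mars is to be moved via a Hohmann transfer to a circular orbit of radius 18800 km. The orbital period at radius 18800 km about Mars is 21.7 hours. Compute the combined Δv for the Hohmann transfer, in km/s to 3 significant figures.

Δv = 1.60 km/s

From Kepler's third law T² = 4π²r³/μ at r = 18800 km, T = 21.7 hours = 21.7 × 3600 s = 78120 s: μ = 4π²r³/T² = 42984.2 km³/s².
Transfer-ellipse semi-major axis a_t = (r₁ + r₂)/2 = (3830 + 18800)/2 = 11315 km.
Circular speed at r₁: v₁ = √(μ/r₁) = √(42984.2/3830) = 3.35008 km/s.
On the transfer ellipse at r₁, v² = μ(2/r − 1/a) gives v_p = √[μ(2/r₁ − 1/a_t)] = 4.31824 km/s.
First burn Δv₁ = |v_p − v₁| = 0.9682 km/s.
At r₂, v₂ = √(μ/r₂) = 1.5121 km/s.
Transfer-orbit speed at r₂: v_a = √[μ(2/r₂ − 1/a_t)] = 0.87973 km/s.
Second burn Δv₂ = |v₂ − v_a| = 0.6324 km/s.
Δv = Δv₁ + Δv₂ = 0.9682 + 0.6324 = 1.601 km/s.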